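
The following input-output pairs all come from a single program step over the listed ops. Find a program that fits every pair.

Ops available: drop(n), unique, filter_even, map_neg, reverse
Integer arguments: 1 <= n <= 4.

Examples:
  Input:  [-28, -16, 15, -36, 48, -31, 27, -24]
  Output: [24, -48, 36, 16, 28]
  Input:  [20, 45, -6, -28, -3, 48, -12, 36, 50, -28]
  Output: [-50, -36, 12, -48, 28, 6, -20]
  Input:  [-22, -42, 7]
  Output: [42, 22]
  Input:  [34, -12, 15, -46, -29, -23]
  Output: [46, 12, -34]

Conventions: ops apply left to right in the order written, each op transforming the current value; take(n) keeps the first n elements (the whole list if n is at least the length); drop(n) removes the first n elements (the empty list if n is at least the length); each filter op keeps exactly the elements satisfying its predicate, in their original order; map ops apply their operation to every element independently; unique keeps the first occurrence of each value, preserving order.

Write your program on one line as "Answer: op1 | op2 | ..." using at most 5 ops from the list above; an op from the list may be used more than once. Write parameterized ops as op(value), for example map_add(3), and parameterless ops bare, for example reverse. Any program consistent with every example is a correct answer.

unique | map_neg | reverse | filter_even

Check, running the answer program on each example:
  [-28, -16, 15, -36, 48, -31, 27, -24] -> [-28, -16, 15, -36, 48, -31, 27, -24] -> [28, 16, -15, 36, -48, 31, -27, 24] -> [24, -27, 31, -48, 36, -15, 16, 28] -> [24, -48, 36, 16, 28]
  [20, 45, -6, -28, -3, 48, -12, 36, 50, -28] -> [20, 45, -6, -28, -3, 48, -12, 36, 50] -> [-20, -45, 6, 28, 3, -48, 12, -36, -50] -> [-50, -36, 12, -48, 3, 28, 6, -45, -20] -> [-50, -36, 12, -48, 28, 6, -20]
  [-22, -42, 7] -> [-22, -42, 7] -> [22, 42, -7] -> [-7, 42, 22] -> [42, 22]
  [34, -12, 15, -46, -29, -23] -> [34, -12, 15, -46, -29, -23] -> [-34, 12, -15, 46, 29, 23] -> [23, 29, 46, -15, 12, -34] -> [46, 12, -34]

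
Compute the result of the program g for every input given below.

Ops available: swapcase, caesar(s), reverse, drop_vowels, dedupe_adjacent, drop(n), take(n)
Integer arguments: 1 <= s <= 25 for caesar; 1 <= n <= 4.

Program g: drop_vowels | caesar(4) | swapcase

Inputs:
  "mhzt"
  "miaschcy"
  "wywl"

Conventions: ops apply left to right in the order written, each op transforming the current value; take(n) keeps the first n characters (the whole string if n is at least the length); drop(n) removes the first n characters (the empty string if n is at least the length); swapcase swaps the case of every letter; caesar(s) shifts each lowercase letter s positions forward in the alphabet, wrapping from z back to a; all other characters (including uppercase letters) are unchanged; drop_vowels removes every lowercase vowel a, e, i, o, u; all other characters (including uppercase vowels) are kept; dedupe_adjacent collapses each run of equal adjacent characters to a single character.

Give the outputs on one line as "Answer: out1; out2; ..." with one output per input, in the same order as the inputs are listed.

Execution, op by op:
  "mhzt" -> "mhzt" -> "qldx" -> "QLDX"
  "miaschcy" -> "mschcy" -> "qwglgc" -> "QWGLGC"
  "wywl" -> "wywl" -> "acap" -> "ACAP"

"QLDX"; "QWGLGC"; "ACAP"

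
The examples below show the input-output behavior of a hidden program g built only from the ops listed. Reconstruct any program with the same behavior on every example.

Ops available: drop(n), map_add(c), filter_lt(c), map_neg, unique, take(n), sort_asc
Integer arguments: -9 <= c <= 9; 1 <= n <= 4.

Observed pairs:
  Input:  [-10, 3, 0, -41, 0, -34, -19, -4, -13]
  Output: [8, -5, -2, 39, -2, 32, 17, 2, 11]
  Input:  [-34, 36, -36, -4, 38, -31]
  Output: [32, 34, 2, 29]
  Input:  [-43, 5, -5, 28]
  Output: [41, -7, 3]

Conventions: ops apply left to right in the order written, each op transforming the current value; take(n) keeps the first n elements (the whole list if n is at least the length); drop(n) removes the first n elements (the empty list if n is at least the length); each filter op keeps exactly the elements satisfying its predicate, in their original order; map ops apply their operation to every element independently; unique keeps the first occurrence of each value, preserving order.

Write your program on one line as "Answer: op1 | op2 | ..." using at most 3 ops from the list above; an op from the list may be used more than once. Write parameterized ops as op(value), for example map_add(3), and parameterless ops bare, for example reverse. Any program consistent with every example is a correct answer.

filter_lt(7) | map_neg | map_add(-2)

Check, running the answer program on each example:
  [-10, 3, 0, -41, 0, -34, -19, -4, -13] -> [-10, 3, 0, -41, 0, -34, -19, -4, -13] -> [10, -3, 0, 41, 0, 34, 19, 4, 13] -> [8, -5, -2, 39, -2, 32, 17, 2, 11]
  [-34, 36, -36, -4, 38, -31] -> [-34, -36, -4, -31] -> [34, 36, 4, 31] -> [32, 34, 2, 29]
  [-43, 5, -5, 28] -> [-43, 5, -5] -> [43, -5, 5] -> [41, -7, 3]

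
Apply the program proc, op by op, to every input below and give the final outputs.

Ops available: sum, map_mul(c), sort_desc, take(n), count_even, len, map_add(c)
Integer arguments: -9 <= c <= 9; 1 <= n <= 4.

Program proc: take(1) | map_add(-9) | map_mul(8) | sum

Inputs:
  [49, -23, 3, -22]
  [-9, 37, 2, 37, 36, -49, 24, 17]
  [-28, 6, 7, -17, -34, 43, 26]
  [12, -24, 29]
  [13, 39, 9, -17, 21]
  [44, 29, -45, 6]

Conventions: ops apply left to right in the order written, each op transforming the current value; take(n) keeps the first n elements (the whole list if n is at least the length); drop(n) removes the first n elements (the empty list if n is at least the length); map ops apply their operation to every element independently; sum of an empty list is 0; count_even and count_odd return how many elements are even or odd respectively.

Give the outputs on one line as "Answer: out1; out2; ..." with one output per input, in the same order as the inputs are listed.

Execution, op by op:
  [49, -23, 3, -22] -> [49] -> [40] -> [320] -> 320
  [-9, 37, 2, 37, 36, -49, 24, 17] -> [-9] -> [-18] -> [-144] -> -144
  [-28, 6, 7, -17, -34, 43, 26] -> [-28] -> [-37] -> [-296] -> -296
  [12, -24, 29] -> [12] -> [3] -> [24] -> 24
  [13, 39, 9, -17, 21] -> [13] -> [4] -> [32] -> 32
  [44, 29, -45, 6] -> [44] -> [35] -> [280] -> 280

320; -144; -296; 24; 32; 280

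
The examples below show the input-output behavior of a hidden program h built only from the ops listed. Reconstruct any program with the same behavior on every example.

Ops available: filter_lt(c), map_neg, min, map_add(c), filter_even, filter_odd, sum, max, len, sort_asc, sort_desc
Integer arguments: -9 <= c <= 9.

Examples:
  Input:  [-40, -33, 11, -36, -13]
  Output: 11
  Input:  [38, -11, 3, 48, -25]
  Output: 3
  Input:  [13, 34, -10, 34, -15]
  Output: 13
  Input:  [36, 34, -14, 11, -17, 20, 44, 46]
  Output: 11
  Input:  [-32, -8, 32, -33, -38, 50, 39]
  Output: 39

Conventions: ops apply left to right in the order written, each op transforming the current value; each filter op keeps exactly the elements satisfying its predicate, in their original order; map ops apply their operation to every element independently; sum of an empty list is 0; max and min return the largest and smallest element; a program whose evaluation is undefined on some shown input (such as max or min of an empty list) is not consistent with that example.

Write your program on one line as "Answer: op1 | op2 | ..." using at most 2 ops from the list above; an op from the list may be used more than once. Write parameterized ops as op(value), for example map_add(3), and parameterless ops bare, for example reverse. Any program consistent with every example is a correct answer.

filter_odd | max

Check, running the answer program on each example:
  [-40, -33, 11, -36, -13] -> [-33, 11, -13] -> 11
  [38, -11, 3, 48, -25] -> [-11, 3, -25] -> 3
  [13, 34, -10, 34, -15] -> [13, -15] -> 13
  [36, 34, -14, 11, -17, 20, 44, 46] -> [11, -17] -> 11
  [-32, -8, 32, -33, -38, 50, 39] -> [-33, 39] -> 39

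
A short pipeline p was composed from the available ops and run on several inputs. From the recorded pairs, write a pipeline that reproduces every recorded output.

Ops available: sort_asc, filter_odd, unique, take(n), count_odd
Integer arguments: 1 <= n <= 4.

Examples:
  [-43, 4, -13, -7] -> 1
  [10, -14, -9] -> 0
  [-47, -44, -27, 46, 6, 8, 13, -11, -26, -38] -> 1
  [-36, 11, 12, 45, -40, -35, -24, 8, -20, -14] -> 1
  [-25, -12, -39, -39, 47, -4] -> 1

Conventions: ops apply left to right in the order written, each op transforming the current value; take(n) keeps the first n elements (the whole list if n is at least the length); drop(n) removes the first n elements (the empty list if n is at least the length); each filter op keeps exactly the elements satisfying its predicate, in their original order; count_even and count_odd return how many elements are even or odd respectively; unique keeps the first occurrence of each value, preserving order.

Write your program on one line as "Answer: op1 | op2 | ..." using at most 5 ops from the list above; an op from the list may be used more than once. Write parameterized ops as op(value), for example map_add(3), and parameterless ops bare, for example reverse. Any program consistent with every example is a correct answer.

take(2) | sort_asc | filter_odd | count_odd

Check, running the answer program on each example:
  [-43, 4, -13, -7] -> [-43, 4] -> [-43, 4] -> [-43] -> 1
  [10, -14, -9] -> [10, -14] -> [-14, 10] -> [] -> 0
  [-47, -44, -27, 46, 6, 8, 13, -11, -26, -38] -> [-47, -44] -> [-47, -44] -> [-47] -> 1
  [-36, 11, 12, 45, -40, -35, -24, 8, -20, -14] -> [-36, 11] -> [-36, 11] -> [11] -> 1
  [-25, -12, -39, -39, 47, -4] -> [-25, -12] -> [-25, -12] -> [-25] -> 1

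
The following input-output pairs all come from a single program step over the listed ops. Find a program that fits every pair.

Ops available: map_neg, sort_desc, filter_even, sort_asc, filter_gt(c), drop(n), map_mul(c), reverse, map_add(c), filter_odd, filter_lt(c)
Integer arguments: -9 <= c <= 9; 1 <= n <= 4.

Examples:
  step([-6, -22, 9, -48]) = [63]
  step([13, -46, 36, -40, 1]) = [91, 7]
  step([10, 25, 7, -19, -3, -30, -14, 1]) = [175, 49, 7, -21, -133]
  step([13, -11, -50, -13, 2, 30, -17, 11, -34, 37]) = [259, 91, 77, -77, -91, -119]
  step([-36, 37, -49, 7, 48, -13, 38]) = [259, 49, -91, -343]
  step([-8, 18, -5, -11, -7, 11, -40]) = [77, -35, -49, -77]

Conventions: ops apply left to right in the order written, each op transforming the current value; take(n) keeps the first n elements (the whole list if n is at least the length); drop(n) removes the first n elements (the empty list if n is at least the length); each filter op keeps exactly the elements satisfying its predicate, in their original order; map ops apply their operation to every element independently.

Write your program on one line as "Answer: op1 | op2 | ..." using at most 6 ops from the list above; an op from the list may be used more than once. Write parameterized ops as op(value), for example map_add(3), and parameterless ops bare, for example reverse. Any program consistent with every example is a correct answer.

map_neg | sort_asc | filter_odd | map_mul(7) | map_neg

Check, running the answer program on each example:
  [-6, -22, 9, -48] -> [6, 22, -9, 48] -> [-9, 6, 22, 48] -> [-9] -> [-63] -> [63]
  [13, -46, 36, -40, 1] -> [-13, 46, -36, 40, -1] -> [-36, -13, -1, 40, 46] -> [-13, -1] -> [-91, -7] -> [91, 7]
  [10, 25, 7, -19, -3, -30, -14, 1] -> [-10, -25, -7, 19, 3, 30, 14, -1] -> [-25, -10, -7, -1, 3, 14, 19, 30] -> [-25, -7, -1, 3, 19] -> [-175, -49, -7, 21, 133] -> [175, 49, 7, -21, -133]
  [13, -11, -50, -13, 2, 30, -17, 11, -34, 37] -> [-13, 11, 50, 13, -2, -30, 17, -11, 34, -37] -> [-37, -30, -13, -11, -2, 11, 13, 17, 34, 50] -> [-37, -13, -11, 11, 13, 17] -> [-259, -91, -77, 77, 91, 119] -> [259, 91, 77, -77, -91, -119]
  [-36, 37, -49, 7, 48, -13, 38] -> [36, -37, 49, -7, -48, 13, -38] -> [-48, -38, -37, -7, 13, 36, 49] -> [-37, -7, 13, 49] -> [-259, -49, 91, 343] -> [259, 49, -91, -343]
  [-8, 18, -5, -11, -7, 11, -40] -> [8, -18, 5, 11, 7, -11, 40] -> [-18, -11, 5, 7, 8, 11, 40] -> [-11, 5, 7, 11] -> [-77, 35, 49, 77] -> [77, -35, -49, -77]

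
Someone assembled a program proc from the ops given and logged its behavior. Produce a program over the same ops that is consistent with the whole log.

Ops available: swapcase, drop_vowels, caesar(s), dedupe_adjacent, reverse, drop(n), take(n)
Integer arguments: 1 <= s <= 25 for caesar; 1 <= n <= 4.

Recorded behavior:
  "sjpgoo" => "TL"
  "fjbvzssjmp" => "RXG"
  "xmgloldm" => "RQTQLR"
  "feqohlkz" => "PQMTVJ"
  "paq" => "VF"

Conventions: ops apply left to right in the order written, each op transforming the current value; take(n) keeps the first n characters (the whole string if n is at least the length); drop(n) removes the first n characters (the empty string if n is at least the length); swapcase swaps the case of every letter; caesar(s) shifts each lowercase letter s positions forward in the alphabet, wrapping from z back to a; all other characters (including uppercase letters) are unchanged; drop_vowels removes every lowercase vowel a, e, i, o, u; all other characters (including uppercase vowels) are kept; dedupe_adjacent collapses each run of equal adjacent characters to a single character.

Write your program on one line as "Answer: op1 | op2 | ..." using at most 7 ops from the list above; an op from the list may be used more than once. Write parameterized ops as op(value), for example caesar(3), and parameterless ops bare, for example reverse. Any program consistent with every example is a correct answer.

drop(1) | caesar(5) | drop_vowels | reverse | dedupe_adjacent | swapcase

Check, running the answer program on each example:
  "sjpgoo" -> "jpgoo" -> "oultt" -> "ltt" -> "ttl" -> "tl" -> "TL"
  "fjbvzssjmp" -> "jbvzssjmp" -> "ogaexxoru" -> "gxxr" -> "rxxg" -> "rxg" -> "RXG"
  "xmgloldm" -> "mgloldm" -> "rlqtqir" -> "rlqtqr" -> "rqtqlr" -> "rqtqlr" -> "RQTQLR"
  "feqohlkz" -> "eqohlkz" -> "jvtmqpe" -> "jvtmqp" -> "pqmtvj" -> "pqmtvj" -> "PQMTVJ"
  "paq" -> "aq" -> "fv" -> "fv" -> "vf" -> "vf" -> "VF"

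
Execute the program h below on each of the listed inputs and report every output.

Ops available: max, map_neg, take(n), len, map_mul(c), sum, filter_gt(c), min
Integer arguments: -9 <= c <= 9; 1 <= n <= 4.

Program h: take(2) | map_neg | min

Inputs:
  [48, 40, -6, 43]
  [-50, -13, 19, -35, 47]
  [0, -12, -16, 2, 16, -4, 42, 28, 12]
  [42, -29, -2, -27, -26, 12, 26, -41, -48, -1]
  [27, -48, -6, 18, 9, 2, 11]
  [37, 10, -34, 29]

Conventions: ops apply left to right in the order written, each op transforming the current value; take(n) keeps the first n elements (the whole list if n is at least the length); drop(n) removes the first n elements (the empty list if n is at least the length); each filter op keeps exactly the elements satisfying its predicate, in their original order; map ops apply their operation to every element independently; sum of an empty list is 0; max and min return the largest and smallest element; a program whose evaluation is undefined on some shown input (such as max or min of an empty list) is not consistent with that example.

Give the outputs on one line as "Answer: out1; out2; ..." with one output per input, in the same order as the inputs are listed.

-48; 13; 0; -42; -27; -37

Execution, op by op:
  [48, 40, -6, 43] -> [48, 40] -> [-48, -40] -> -48
  [-50, -13, 19, -35, 47] -> [-50, -13] -> [50, 13] -> 13
  [0, -12, -16, 2, 16, -4, 42, 28, 12] -> [0, -12] -> [0, 12] -> 0
  [42, -29, -2, -27, -26, 12, 26, -41, -48, -1] -> [42, -29] -> [-42, 29] -> -42
  [27, -48, -6, 18, 9, 2, 11] -> [27, -48] -> [-27, 48] -> -27
  [37, 10, -34, 29] -> [37, 10] -> [-37, -10] -> -37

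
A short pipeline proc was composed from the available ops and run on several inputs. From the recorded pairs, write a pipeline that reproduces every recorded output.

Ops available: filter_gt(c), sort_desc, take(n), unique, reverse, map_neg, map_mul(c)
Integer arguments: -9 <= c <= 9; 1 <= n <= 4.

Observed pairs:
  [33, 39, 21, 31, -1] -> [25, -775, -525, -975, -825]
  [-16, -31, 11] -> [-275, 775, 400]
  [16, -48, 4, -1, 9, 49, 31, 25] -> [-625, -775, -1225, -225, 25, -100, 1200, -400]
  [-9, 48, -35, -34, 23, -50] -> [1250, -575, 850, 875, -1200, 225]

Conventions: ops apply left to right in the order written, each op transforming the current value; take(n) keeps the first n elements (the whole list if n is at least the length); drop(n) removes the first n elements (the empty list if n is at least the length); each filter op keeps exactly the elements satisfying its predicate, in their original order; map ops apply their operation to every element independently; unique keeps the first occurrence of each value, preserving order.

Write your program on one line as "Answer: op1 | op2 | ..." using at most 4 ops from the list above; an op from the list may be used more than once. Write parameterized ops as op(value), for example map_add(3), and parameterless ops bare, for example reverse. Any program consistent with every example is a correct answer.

map_mul(-5) | reverse | map_mul(5)

Check, running the answer program on each example:
  [33, 39, 21, 31, -1] -> [-165, -195, -105, -155, 5] -> [5, -155, -105, -195, -165] -> [25, -775, -525, -975, -825]
  [-16, -31, 11] -> [80, 155, -55] -> [-55, 155, 80] -> [-275, 775, 400]
  [16, -48, 4, -1, 9, 49, 31, 25] -> [-80, 240, -20, 5, -45, -245, -155, -125] -> [-125, -155, -245, -45, 5, -20, 240, -80] -> [-625, -775, -1225, -225, 25, -100, 1200, -400]
  [-9, 48, -35, -34, 23, -50] -> [45, -240, 175, 170, -115, 250] -> [250, -115, 170, 175, -240, 45] -> [1250, -575, 850, 875, -1200, 225]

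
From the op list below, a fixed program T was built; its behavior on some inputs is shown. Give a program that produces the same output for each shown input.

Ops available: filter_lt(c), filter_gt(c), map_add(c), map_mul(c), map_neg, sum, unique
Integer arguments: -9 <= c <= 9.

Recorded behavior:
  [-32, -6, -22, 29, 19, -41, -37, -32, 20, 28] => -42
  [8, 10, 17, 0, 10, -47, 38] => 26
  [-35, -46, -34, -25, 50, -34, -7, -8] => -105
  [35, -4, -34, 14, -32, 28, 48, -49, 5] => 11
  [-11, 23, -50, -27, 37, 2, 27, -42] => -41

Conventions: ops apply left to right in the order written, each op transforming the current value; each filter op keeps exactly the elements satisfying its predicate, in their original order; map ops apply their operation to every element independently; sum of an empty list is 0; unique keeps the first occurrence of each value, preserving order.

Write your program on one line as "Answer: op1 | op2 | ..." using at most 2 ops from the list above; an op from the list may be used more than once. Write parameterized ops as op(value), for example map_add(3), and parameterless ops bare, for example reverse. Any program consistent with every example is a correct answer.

unique | sum

Check, running the answer program on each example:
  [-32, -6, -22, 29, 19, -41, -37, -32, 20, 28] -> [-32, -6, -22, 29, 19, -41, -37, 20, 28] -> -42
  [8, 10, 17, 0, 10, -47, 38] -> [8, 10, 17, 0, -47, 38] -> 26
  [-35, -46, -34, -25, 50, -34, -7, -8] -> [-35, -46, -34, -25, 50, -7, -8] -> -105
  [35, -4, -34, 14, -32, 28, 48, -49, 5] -> [35, -4, -34, 14, -32, 28, 48, -49, 5] -> 11
  [-11, 23, -50, -27, 37, 2, 27, -42] -> [-11, 23, -50, -27, 37, 2, 27, -42] -> -41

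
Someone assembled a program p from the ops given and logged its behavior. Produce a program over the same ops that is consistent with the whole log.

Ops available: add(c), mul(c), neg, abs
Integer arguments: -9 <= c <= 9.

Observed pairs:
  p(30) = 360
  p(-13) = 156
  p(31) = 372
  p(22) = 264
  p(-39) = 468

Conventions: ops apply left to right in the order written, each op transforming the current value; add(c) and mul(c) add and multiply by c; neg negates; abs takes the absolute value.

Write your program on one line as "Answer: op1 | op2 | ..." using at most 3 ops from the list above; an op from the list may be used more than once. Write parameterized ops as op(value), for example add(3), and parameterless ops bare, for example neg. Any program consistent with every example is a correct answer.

mul(3) | abs | mul(4)

Check, running the answer program on each example:
  30 -> 90 -> 90 -> 360
  -13 -> -39 -> 39 -> 156
  31 -> 93 -> 93 -> 372
  22 -> 66 -> 66 -> 264
  -39 -> -117 -> 117 -> 468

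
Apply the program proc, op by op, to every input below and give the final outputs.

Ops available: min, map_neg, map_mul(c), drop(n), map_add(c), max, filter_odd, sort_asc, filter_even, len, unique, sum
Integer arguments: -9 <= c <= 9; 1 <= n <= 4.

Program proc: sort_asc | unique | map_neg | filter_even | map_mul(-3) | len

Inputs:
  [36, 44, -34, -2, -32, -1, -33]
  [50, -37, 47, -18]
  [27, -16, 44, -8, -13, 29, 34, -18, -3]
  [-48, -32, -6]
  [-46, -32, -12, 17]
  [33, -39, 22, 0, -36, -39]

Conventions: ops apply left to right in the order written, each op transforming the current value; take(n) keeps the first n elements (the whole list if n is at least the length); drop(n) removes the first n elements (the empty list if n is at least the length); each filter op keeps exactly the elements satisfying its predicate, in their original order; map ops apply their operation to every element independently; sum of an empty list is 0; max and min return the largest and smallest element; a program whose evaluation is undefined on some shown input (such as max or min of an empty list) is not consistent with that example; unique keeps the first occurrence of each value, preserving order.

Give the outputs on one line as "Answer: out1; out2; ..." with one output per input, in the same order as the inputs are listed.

Execution, op by op:
  [36, 44, -34, -2, -32, -1, -33] -> [-34, -33, -32, -2, -1, 36, 44] -> [-34, -33, -32, -2, -1, 36, 44] -> [34, 33, 32, 2, 1, -36, -44] -> [34, 32, 2, -36, -44] -> [-102, -96, -6, 108, 132] -> 5
  [50, -37, 47, -18] -> [-37, -18, 47, 50] -> [-37, -18, 47, 50] -> [37, 18, -47, -50] -> [18, -50] -> [-54, 150] -> 2
  [27, -16, 44, -8, -13, 29, 34, -18, -3] -> [-18, -16, -13, -8, -3, 27, 29, 34, 44] -> [-18, -16, -13, -8, -3, 27, 29, 34, 44] -> [18, 16, 13, 8, 3, -27, -29, -34, -44] -> [18, 16, 8, -34, -44] -> [-54, -48, -24, 102, 132] -> 5
  [-48, -32, -6] -> [-48, -32, -6] -> [-48, -32, -6] -> [48, 32, 6] -> [48, 32, 6] -> [-144, -96, -18] -> 3
  [-46, -32, -12, 17] -> [-46, -32, -12, 17] -> [-46, -32, -12, 17] -> [46, 32, 12, -17] -> [46, 32, 12] -> [-138, -96, -36] -> 3
  [33, -39, 22, 0, -36, -39] -> [-39, -39, -36, 0, 22, 33] -> [-39, -36, 0, 22, 33] -> [39, 36, 0, -22, -33] -> [36, 0, -22] -> [-108, 0, 66] -> 3

5; 2; 5; 3; 3; 3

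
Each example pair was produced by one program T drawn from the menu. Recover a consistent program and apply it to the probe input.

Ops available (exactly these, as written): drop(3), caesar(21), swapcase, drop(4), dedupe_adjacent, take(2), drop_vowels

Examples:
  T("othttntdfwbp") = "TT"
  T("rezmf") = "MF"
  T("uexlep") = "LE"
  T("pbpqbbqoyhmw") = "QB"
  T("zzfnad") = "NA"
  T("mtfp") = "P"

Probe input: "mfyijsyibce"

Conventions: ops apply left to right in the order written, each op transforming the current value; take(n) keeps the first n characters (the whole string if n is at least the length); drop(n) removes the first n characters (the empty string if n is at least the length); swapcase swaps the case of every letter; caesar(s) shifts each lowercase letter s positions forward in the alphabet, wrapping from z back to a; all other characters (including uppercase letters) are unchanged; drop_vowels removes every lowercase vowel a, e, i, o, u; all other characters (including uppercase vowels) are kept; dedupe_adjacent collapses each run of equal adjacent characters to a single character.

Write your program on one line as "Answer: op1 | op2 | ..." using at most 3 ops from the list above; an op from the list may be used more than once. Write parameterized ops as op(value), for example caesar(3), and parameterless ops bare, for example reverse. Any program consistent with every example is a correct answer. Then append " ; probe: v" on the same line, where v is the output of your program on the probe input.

drop(3) | swapcase | take(2) ; probe: "IJ"

Check, running the answer program on each example:
  "othttntdfwbp" -> "ttntdfwbp" -> "TTNTDFWBP" -> "TT"
  "rezmf" -> "mf" -> "MF" -> "MF"
  "uexlep" -> "lep" -> "LEP" -> "LE"
  "pbpqbbqoyhmw" -> "qbbqoyhmw" -> "QBBQOYHMW" -> "QB"
  "zzfnad" -> "nad" -> "NAD" -> "NA"
  "mtfp" -> "p" -> "P" -> "P"
  probe: "mfyijsyibce" -> "ijsyibce" -> "IJSYIBCE" -> "IJ"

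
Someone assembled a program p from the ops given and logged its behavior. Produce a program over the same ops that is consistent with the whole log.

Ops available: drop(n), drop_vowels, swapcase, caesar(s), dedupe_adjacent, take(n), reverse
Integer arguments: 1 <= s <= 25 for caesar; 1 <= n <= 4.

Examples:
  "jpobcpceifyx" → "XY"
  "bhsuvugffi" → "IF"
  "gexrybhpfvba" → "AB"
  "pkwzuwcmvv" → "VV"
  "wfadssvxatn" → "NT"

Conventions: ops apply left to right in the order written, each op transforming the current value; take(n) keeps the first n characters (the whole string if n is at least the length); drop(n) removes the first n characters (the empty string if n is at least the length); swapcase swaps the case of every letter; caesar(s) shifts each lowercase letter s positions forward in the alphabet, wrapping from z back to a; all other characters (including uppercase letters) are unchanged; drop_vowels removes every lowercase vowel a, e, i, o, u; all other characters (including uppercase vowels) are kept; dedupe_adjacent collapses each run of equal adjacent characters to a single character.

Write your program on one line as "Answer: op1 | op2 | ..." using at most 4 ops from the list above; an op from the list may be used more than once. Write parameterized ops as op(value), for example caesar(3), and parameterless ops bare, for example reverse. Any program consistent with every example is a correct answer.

swapcase | reverse | take(2)

Check, running the answer program on each example:
  "jpobcpceifyx" -> "JPOBCPCEIFYX" -> "XYFIECPCBOPJ" -> "XY"
  "bhsuvugffi" -> "BHSUVUGFFI" -> "IFFGUVUSHB" -> "IF"
  "gexrybhpfvba" -> "GEXRYBHPFVBA" -> "ABVFPHBYRXEG" -> "AB"
  "pkwzuwcmvv" -> "PKWZUWCMVV" -> "VVMCWUZWKP" -> "VV"
  "wfadssvxatn" -> "WFADSSVXATN" -> "NTAXVSSDAFW" -> "NT"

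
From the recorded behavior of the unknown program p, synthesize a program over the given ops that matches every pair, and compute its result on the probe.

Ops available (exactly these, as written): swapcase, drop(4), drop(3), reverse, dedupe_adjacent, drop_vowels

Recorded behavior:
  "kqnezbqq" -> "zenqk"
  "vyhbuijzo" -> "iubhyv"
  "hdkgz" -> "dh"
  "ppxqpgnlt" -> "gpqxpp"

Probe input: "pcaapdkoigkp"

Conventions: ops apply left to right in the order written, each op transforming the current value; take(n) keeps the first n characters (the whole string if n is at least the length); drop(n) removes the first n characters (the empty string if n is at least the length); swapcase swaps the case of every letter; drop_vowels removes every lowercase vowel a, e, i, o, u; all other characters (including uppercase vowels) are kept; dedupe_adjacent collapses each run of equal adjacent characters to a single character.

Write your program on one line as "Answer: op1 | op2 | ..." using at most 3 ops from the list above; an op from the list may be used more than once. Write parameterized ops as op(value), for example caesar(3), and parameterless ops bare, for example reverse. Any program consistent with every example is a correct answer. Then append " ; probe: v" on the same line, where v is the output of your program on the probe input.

reverse | drop(3) ; probe: "iokdpaacp"

Check, running the answer program on each example:
  "kqnezbqq" -> "qqbzenqk" -> "zenqk"
  "vyhbuijzo" -> "ozjiubhyv" -> "iubhyv"
  "hdkgz" -> "zgkdh" -> "dh"
  "ppxqpgnlt" -> "tlngpqxpp" -> "gpqxpp"
  probe: "pcaapdkoigkp" -> "pkgiokdpaacp" -> "iokdpaacp"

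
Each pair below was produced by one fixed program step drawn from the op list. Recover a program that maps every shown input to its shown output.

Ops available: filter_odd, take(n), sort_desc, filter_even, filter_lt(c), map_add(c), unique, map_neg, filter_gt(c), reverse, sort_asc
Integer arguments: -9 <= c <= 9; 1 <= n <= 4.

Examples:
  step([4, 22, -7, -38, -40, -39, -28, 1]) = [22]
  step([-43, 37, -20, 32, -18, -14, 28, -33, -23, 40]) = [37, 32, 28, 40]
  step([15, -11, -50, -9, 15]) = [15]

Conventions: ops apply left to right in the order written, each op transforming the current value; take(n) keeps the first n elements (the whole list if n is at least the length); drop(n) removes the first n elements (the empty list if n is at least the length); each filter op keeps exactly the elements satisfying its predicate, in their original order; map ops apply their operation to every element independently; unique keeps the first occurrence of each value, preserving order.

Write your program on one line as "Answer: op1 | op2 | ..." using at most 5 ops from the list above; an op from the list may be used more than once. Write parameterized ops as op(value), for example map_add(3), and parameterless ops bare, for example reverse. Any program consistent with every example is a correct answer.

reverse | filter_gt(1) | unique | filter_gt(6) | reverse

Check, running the answer program on each example:
  [4, 22, -7, -38, -40, -39, -28, 1] -> [1, -28, -39, -40, -38, -7, 22, 4] -> [22, 4] -> [22, 4] -> [22] -> [22]
  [-43, 37, -20, 32, -18, -14, 28, -33, -23, 40] -> [40, -23, -33, 28, -14, -18, 32, -20, 37, -43] -> [40, 28, 32, 37] -> [40, 28, 32, 37] -> [40, 28, 32, 37] -> [37, 32, 28, 40]
  [15, -11, -50, -9, 15] -> [15, -9, -50, -11, 15] -> [15, 15] -> [15] -> [15] -> [15]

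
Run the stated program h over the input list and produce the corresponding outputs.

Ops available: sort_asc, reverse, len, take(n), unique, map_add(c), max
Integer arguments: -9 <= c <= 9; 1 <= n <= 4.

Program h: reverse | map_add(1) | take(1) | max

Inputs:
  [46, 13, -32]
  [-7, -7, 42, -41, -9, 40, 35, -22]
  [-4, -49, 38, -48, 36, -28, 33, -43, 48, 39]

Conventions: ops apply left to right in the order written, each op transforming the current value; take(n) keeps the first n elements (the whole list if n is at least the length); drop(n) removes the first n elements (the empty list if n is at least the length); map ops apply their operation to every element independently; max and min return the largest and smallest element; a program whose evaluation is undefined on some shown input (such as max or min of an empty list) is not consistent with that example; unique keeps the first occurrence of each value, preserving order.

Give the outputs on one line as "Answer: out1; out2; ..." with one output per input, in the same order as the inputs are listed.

-31; -21; 40

Execution, op by op:
  [46, 13, -32] -> [-32, 13, 46] -> [-31, 14, 47] -> [-31] -> -31
  [-7, -7, 42, -41, -9, 40, 35, -22] -> [-22, 35, 40, -9, -41, 42, -7, -7] -> [-21, 36, 41, -8, -40, 43, -6, -6] -> [-21] -> -21
  [-4, -49, 38, -48, 36, -28, 33, -43, 48, 39] -> [39, 48, -43, 33, -28, 36, -48, 38, -49, -4] -> [40, 49, -42, 34, -27, 37, -47, 39, -48, -3] -> [40] -> 40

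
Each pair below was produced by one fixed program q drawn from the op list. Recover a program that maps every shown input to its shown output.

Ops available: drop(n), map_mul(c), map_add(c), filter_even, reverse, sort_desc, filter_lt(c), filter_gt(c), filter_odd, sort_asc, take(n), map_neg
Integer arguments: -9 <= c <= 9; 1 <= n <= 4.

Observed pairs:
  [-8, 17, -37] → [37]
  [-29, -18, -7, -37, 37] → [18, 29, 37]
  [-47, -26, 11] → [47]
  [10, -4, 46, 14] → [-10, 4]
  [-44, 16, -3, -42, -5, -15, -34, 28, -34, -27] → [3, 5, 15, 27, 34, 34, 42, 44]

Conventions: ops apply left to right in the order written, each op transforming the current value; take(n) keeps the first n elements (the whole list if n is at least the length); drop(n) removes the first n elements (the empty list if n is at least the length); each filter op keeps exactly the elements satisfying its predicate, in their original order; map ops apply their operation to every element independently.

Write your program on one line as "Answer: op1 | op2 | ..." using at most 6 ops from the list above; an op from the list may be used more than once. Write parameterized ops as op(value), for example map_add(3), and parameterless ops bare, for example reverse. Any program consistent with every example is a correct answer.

reverse | sort_desc | map_neg | drop(1) | drop(1)

Check, running the answer program on each example:
  [-8, 17, -37] -> [-37, 17, -8] -> [17, -8, -37] -> [-17, 8, 37] -> [8, 37] -> [37]
  [-29, -18, -7, -37, 37] -> [37, -37, -7, -18, -29] -> [37, -7, -18, -29, -37] -> [-37, 7, 18, 29, 37] -> [7, 18, 29, 37] -> [18, 29, 37]
  [-47, -26, 11] -> [11, -26, -47] -> [11, -26, -47] -> [-11, 26, 47] -> [26, 47] -> [47]
  [10, -4, 46, 14] -> [14, 46, -4, 10] -> [46, 14, 10, -4] -> [-46, -14, -10, 4] -> [-14, -10, 4] -> [-10, 4]
  [-44, 16, -3, -42, -5, -15, -34, 28, -34, -27] -> [-27, -34, 28, -34, -15, -5, -42, -3, 16, -44] -> [28, 16, -3, -5, -15, -27, -34, -34, -42, -44] -> [-28, -16, 3, 5, 15, 27, 34, 34, 42, 44] -> [-16, 3, 5, 15, 27, 34, 34, 42, 44] -> [3, 5, 15, 27, 34, 34, 42, 44]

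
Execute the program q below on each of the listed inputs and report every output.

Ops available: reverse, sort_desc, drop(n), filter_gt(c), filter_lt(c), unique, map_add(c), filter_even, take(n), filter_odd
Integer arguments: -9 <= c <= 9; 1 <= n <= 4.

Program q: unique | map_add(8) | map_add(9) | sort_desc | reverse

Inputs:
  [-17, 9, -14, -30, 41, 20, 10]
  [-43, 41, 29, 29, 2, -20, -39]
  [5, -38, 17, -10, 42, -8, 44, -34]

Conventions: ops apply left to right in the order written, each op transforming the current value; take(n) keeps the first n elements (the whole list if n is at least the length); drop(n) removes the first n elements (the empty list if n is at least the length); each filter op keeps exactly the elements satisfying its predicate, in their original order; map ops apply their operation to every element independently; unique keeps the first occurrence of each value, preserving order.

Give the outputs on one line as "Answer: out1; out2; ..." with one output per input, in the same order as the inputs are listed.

[-13, 0, 3, 26, 27, 37, 58]; [-26, -22, -3, 19, 46, 58]; [-21, -17, 7, 9, 22, 34, 59, 61]

Execution, op by op:
  [-17, 9, -14, -30, 41, 20, 10] -> [-17, 9, -14, -30, 41, 20, 10] -> [-9, 17, -6, -22, 49, 28, 18] -> [0, 26, 3, -13, 58, 37, 27] -> [58, 37, 27, 26, 3, 0, -13] -> [-13, 0, 3, 26, 27, 37, 58]
  [-43, 41, 29, 29, 2, -20, -39] -> [-43, 41, 29, 2, -20, -39] -> [-35, 49, 37, 10, -12, -31] -> [-26, 58, 46, 19, -3, -22] -> [58, 46, 19, -3, -22, -26] -> [-26, -22, -3, 19, 46, 58]
  [5, -38, 17, -10, 42, -8, 44, -34] -> [5, -38, 17, -10, 42, -8, 44, -34] -> [13, -30, 25, -2, 50, 0, 52, -26] -> [22, -21, 34, 7, 59, 9, 61, -17] -> [61, 59, 34, 22, 9, 7, -17, -21] -> [-21, -17, 7, 9, 22, 34, 59, 61]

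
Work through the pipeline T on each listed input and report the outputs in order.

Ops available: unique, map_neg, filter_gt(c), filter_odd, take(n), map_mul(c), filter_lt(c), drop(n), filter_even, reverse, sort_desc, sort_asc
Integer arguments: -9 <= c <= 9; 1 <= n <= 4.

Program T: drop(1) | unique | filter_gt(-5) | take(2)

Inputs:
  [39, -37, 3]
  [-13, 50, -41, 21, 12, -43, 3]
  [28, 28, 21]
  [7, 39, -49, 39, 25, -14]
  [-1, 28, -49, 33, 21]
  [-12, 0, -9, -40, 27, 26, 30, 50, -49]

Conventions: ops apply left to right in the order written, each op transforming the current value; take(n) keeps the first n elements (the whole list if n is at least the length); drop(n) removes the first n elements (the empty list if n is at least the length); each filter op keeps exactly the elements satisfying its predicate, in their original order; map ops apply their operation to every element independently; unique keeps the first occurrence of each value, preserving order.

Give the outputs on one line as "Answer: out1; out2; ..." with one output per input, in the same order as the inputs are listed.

Execution, op by op:
  [39, -37, 3] -> [-37, 3] -> [-37, 3] -> [3] -> [3]
  [-13, 50, -41, 21, 12, -43, 3] -> [50, -41, 21, 12, -43, 3] -> [50, -41, 21, 12, -43, 3] -> [50, 21, 12, 3] -> [50, 21]
  [28, 28, 21] -> [28, 21] -> [28, 21] -> [28, 21] -> [28, 21]
  [7, 39, -49, 39, 25, -14] -> [39, -49, 39, 25, -14] -> [39, -49, 25, -14] -> [39, 25] -> [39, 25]
  [-1, 28, -49, 33, 21] -> [28, -49, 33, 21] -> [28, -49, 33, 21] -> [28, 33, 21] -> [28, 33]
  [-12, 0, -9, -40, 27, 26, 30, 50, -49] -> [0, -9, -40, 27, 26, 30, 50, -49] -> [0, -9, -40, 27, 26, 30, 50, -49] -> [0, 27, 26, 30, 50] -> [0, 27]

[3]; [50, 21]; [28, 21]; [39, 25]; [28, 33]; [0, 27]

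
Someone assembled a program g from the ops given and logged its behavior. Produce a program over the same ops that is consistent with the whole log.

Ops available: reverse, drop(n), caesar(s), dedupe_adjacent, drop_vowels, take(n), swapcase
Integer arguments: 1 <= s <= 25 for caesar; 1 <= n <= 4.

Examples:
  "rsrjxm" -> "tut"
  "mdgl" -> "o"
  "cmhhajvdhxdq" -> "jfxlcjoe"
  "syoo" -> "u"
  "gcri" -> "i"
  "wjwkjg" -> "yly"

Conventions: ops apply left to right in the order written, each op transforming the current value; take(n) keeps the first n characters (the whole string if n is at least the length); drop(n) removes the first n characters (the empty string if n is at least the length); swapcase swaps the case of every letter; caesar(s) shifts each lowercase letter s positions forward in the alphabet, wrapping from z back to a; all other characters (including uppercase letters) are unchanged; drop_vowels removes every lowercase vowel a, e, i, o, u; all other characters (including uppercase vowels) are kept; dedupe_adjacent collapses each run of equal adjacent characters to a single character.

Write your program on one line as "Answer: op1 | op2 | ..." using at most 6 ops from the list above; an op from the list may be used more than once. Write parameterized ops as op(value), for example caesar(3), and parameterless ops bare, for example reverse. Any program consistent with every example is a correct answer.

caesar(2) | reverse | drop(3) | swapcase | dedupe_adjacent | swapcase

Check, running the answer program on each example:
  "rsrjxm" -> "tutlzo" -> "ozltut" -> "tut" -> "TUT" -> "TUT" -> "tut"
  "mdgl" -> "ofin" -> "nifo" -> "o" -> "O" -> "O" -> "o"
  "cmhhajvdhxdq" -> "eojjclxfjzfs" -> "sfzjfxlcjjoe" -> "jfxlcjjoe" -> "JFXLCJJOE" -> "JFXLCJOE" -> "jfxlcjoe"
  "syoo" -> "uaqq" -> "qqau" -> "u" -> "U" -> "U" -> "u"
  "gcri" -> "ietk" -> "ktei" -> "i" -> "I" -> "I" -> "i"
  "wjwkjg" -> "ylymli" -> "ilmyly" -> "yly" -> "YLY" -> "YLY" -> "yly"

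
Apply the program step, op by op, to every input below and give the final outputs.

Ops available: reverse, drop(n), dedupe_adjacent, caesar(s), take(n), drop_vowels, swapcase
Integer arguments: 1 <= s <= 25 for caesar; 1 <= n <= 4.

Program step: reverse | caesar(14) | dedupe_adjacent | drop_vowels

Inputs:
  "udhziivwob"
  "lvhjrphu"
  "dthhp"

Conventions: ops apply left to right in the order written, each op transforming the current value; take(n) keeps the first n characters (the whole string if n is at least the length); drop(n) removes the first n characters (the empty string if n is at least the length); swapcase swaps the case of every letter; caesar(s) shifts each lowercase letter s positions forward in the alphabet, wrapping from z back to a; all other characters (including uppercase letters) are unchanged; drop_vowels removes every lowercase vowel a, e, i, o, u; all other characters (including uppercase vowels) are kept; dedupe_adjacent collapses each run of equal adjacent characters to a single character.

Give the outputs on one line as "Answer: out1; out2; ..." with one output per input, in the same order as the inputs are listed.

"pckjwnvr"; "vdfxvjz"; "dvhr"

Execution, op by op:
  "udhziivwob" -> "bowviizhdu" -> "pckjwwnvri" -> "pckjwnvri" -> "pckjwnvr"
  "lvhjrphu" -> "uhprjhvl" -> "ivdfxvjz" -> "ivdfxvjz" -> "vdfxvjz"
  "dthhp" -> "phhtd" -> "dvvhr" -> "dvhr" -> "dvhr"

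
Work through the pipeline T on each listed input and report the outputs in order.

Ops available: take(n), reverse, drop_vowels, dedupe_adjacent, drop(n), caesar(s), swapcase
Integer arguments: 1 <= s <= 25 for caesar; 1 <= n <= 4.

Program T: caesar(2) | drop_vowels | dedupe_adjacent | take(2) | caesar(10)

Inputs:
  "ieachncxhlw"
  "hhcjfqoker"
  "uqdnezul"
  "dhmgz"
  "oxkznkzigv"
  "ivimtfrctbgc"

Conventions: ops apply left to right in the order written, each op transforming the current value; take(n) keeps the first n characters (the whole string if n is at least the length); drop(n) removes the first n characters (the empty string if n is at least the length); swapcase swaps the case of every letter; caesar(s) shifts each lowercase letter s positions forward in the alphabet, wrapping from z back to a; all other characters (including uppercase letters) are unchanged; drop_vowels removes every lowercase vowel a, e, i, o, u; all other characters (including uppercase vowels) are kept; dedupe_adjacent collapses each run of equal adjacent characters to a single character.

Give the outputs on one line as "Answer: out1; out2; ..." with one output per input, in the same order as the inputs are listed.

"uq"; "tv"; "gc"; "pt"; "aj"; "uh"

Execution, op by op:
  "ieachncxhlw" -> "kgcejpezjny" -> "kgcjpzjny" -> "kgcjpzjny" -> "kg" -> "uq"
  "hhcjfqoker" -> "jjelhsqmgt" -> "jjlhsqmgt" -> "jlhsqmgt" -> "jl" -> "tv"
  "uqdnezul" -> "wsfpgbwn" -> "wsfpgbwn" -> "wsfpgbwn" -> "ws" -> "gc"
  "dhmgz" -> "fjoib" -> "fjb" -> "fjb" -> "fj" -> "pt"
  "oxkznkzigv" -> "qzmbpmbkix" -> "qzmbpmbkx" -> "qzmbpmbkx" -> "qz" -> "aj"
  "ivimtfrctbgc" -> "kxkovhtevdie" -> "kxkvhtvd" -> "kxkvhtvd" -> "kx" -> "uh"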